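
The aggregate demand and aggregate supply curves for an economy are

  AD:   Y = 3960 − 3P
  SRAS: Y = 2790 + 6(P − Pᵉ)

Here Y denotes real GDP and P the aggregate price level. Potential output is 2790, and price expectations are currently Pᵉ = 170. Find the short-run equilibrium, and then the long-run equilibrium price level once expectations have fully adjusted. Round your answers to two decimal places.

Short run: with Pᵉ = 170, SRAS is Y = 1770 + 6P. Setting AD = SRAS gives 2190 = 9P, so P = 243.33 and Y = 3960 − 3P = 3230.00.
Output 3230.00 is above potential 2790, so over time expected prices rise and SRAS shifts left until Y returns to 2790.
Long run: Y = 2790 on the AD curve gives 2790 = 3960 − 3P, so P = 390.00.

Short run: P = 243.33, Y = 3230.00. Long run: P = 390.00.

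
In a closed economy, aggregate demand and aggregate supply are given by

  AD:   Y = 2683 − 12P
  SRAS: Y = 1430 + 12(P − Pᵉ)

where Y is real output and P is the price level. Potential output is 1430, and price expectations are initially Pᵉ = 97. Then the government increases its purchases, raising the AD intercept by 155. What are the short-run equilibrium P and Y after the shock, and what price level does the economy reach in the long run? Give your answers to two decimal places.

Short run: P = 107.17, Y = 1552.00. Long run: P = 117.33.

AD shifts right: new AD is Y = 2838 − 12P. With Pᵉ = 97, SRAS is Y = 266 + 12P.
Short run: 2838 − 12P = 266 + 12P gives 2572 = 24P, so P = 107.17 and Y = 2838 − 12P = 1552.00.
Y = 1552.00 is above potential 1430; expectations adjust and SRAS shifts left until Y = 1430.
Long run: on the new AD curve, 1430 = 2838 − 12P gives P = 117.33.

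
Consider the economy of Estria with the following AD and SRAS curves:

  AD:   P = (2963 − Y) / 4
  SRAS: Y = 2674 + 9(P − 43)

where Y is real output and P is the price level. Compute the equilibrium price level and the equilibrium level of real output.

Write SRAS as Y = 2674 + 9P − 387 = 2287 + 9P.
Rearrange AD to Y = 2963 − 4P.
Set AD = SRAS: 2963 − 4P = 2287 + 9P, so 676 = 13P and P = 52.
Then Y = 2963 − 4·52 = 2755.

P = 52, Y = 2755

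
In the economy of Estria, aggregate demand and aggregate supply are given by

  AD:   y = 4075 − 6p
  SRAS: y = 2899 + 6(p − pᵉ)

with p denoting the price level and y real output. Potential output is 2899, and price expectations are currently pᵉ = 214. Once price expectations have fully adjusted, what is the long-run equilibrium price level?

Short run: with pᵉ = 214, SRAS is y = 1615 + 6p. Setting AD = SRAS gives 2460 = 12p, so p = 205 and y = 4075 − 6·205 = 2845.
Output 2845 is below potential 2899, so over time expected prices fall and SRAS shifts right until y returns to 2899.
Long run: y = 2899 on the AD curve gives 2899 = 4075 − 6p, so p = 196.

Long-run p = 196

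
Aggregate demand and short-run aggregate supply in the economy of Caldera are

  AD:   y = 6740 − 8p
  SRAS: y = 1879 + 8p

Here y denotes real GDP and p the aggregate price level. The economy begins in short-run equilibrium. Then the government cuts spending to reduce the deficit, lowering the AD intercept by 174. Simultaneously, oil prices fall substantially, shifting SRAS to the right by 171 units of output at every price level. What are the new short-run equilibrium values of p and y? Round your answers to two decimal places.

After both shocks: AD is y = 6566 − 8p and SRAS is y = 2050 + 8p.
Setting them equal: 4516 = 16p, so p = 282.25.
Substituting into AD, y = 4308.00.

p = 282.25, y = 4308.00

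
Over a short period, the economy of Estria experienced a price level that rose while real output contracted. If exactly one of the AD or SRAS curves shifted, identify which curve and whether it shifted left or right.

P rose and Y fell. An AD shift moves P and Y in the same direction; an SRAS shift moves them in opposite directions.
Here P and Y moved in opposite directions, so the SRAS curve shifted.
Since Y fell, SRAS shifted left.

SRAS shifted left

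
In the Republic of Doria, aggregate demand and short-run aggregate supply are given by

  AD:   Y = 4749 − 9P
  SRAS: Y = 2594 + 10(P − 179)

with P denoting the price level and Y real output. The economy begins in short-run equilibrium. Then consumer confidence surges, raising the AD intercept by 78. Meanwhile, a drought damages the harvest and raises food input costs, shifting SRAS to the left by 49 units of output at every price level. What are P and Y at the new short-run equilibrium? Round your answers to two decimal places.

After both shocks: AD is Y = 4827 − 9P and SRAS is Y = 755 + 10P.
Setting them equal: 4072 = 19P, so P = 214.32.
Substituting into AD, Y = 2898.16.

P = 214.32, Y = 2898.16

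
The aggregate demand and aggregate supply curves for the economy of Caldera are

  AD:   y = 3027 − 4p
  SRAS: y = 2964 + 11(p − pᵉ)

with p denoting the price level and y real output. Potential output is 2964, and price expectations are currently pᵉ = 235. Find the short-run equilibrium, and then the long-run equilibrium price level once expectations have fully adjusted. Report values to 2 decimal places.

Short run: with pᵉ = 235, SRAS is y = 379 + 11p. Setting AD = SRAS gives 2648 = 15p, so p = 176.53 and y = 3027 − 4p = 2320.87.
Output 2320.87 is below potential 2964, so over time expected prices fall and SRAS shifts right until y returns to 2964.
Long run: y = 2964 on the AD curve gives 2964 = 3027 − 4p, so p = 15.75.

Short run: p = 176.53, y = 2320.87. Long run: p = 15.75.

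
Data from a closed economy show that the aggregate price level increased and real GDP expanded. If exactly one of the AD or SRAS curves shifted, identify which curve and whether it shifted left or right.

P rose and Y rose. An AD shift moves P and Y in the same direction; an SRAS shift moves them in opposite directions.
Here P and Y moved in the same direction, so the AD curve shifted.
Since Y rose, AD shifted right.

AD shifted right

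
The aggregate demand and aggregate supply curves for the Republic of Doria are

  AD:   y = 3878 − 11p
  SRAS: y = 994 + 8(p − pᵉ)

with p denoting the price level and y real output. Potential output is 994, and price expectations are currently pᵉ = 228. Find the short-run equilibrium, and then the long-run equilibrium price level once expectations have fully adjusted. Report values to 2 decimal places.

Short run: with pᵉ = 228, SRAS is y = 8p − 830. Setting AD = SRAS gives 4708 = 19p, so p = 247.79 and y = 3878 − 11p = 1152.32.
Output 1152.32 is above potential 994, so over time expected prices rise and SRAS shifts left until y returns to 994.
Long run: y = 994 on the AD curve gives 994 = 3878 − 11p, so p = 262.18.

Short run: p = 247.79, y = 1152.32. Long run: p = 262.18.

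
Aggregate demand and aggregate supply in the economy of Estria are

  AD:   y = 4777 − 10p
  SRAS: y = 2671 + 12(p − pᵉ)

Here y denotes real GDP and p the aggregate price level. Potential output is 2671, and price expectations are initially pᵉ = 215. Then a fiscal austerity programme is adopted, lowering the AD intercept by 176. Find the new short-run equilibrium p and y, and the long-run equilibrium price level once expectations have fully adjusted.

Short run: p = 205, y = 2551. Long run: p = 193.

AD shifts left: new AD is y = 4601 − 10p. With pᵉ = 215, SRAS is y = 91 + 12p.
Short run: 4601 − 10p = 91 + 12p gives 4510 = 22p, so p = 205 and y = 4601 − 10·205 = 2551.
y = 2551 is below potential 2671; expectations adjust and SRAS shifts right until y = 2671.
Long run: on the new AD curve, 2671 = 4601 − 10p gives p = 193.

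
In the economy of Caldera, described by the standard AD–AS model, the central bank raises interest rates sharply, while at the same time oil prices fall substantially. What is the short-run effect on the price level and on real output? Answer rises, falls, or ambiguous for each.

Price level: falls; output: ambiguous

The first event is a negative demand shock: AD shifts left, which by itself pushes P down and Y down.
The second is a favourable supply shock: SRAS shifts right, which by itself pushes P down and Y up.
Both shocks push P down, so P falls. The two shocks push Y in opposite directions, so the effect on Y is ambiguous.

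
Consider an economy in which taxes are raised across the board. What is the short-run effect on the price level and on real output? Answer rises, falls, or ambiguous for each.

Price level: falls; output: falls

This is a negative demand shock: AD shifts left.
Moving along the upward-sloping SRAS curve, P falls and Y falls.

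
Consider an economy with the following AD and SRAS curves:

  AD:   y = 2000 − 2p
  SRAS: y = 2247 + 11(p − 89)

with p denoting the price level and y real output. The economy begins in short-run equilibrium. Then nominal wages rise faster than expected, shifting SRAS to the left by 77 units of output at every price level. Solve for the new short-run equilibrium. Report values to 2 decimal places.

p = 62.23, y = 1875.54

This is a negative supply shock: SRAS shifts left.
New SRAS: y = 1191 + 11p.
Set AD = SRAS: 2000 − 2p = 1191 + 11p, so 809 = 13p and p = 62.23.
Substituting into AD, y = 1875.54.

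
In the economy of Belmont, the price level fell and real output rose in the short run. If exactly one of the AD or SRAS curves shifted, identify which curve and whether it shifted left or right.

P fell and Y rose. An AD shift moves P and Y in the same direction; an SRAS shift moves them in opposite directions.
Here P and Y moved in opposite directions, so the SRAS curve shifted.
Since Y rose, SRAS shifted right.

SRAS shifted right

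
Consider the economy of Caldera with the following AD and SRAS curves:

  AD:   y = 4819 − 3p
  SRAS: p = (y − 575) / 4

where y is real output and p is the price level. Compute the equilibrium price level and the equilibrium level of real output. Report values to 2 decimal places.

p = 606.29, y = 3000.14

Rearrange SRAS to y = 575 + 4p.
Set AD = SRAS: 4819 − 3p = 575 + 4p, so 4244 = 7p and p = 606.29.
Substituting into AD, y = 4819 − 3p = 3000.14.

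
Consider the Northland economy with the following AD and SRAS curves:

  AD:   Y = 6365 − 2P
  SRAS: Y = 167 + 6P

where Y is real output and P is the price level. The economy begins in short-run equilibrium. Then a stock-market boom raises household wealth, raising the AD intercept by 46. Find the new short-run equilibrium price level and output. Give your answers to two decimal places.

P = 780.50, Y = 4850.00

This is a positive demand shock: AD shifts right.
New AD: Y = 6411 − 2P.
Set AD = SRAS: 6411 − 2P = 167 + 6P, so 6244 = 8P and P = 780.50.
Substituting into AD, Y = 4850.00.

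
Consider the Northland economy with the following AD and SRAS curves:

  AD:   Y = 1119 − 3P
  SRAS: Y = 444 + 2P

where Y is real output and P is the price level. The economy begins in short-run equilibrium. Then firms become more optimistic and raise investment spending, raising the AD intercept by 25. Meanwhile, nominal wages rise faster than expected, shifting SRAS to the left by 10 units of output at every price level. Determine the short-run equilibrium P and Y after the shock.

After both shocks: AD is Y = 1144 − 3P and SRAS is Y = 434 + 2P.
Setting them equal: 710 = 5P, so P = 142.
Y = 1144 − 3·142 = 718.

P = 142, Y = 718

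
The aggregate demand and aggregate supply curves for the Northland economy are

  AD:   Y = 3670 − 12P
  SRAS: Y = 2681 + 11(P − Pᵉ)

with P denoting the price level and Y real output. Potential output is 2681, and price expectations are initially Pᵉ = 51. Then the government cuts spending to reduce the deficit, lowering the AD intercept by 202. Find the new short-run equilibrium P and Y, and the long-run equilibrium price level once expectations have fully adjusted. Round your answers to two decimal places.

Short run: P = 58.61, Y = 2764.70. Long run: P = 65.58.

AD shifts left: new AD is Y = 3468 − 12P. With Pᵉ = 51, SRAS is Y = 2120 + 11P.
Short run: 3468 − 12P = 2120 + 11P gives 1348 = 23P, so P = 58.61 and Y = 3468 − 12P = 2764.70.
Y = 2764.70 is above potential 2681; expectations adjust and SRAS shifts left until Y = 2681.
Long run: on the new AD curve, 2681 = 3468 − 12P gives P = 65.58.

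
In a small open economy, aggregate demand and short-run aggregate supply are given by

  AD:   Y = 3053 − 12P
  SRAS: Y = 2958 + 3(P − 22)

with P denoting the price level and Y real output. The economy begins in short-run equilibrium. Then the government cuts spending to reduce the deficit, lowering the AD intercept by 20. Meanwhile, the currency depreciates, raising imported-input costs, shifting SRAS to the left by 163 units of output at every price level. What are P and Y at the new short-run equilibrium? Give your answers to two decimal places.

P = 20.27, Y = 2789.80

After both shocks: AD is Y = 3033 − 12P and SRAS is Y = 2729 + 3P.
Setting them equal: 304 = 15P, so P = 20.27.
Substituting into AD, Y = 2789.80.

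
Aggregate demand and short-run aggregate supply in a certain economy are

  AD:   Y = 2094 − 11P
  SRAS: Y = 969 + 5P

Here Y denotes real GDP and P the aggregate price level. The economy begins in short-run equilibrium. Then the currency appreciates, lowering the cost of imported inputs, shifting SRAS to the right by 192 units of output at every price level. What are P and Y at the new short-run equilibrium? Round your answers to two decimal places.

This is a positive supply shock: SRAS shifts right.
New SRAS: Y = 1161 + 5P.
Set AD = SRAS: 2094 − 11P = 1161 + 5P, so 933 = 16P and P = 58.31.
Substituting into AD, Y = 1452.56.

P = 58.31, Y = 1452.56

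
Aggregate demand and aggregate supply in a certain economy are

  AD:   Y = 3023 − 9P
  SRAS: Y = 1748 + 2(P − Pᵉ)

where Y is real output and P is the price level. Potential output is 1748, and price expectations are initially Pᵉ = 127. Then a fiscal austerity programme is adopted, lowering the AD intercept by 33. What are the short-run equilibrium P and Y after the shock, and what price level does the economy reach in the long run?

Short run: P = 136, Y = 1766. Long run: P = 138.

AD shifts left: new AD is Y = 2990 − 9P. With Pᵉ = 127, SRAS is Y = 1494 + 2P.
Short run: 2990 − 9P = 1494 + 2P gives 1496 = 11P, so P = 136 and Y = 2990 − 9·136 = 1766.
Y = 1766 is above potential 1748; expectations adjust and SRAS shifts left until Y = 1748.
Long run: on the new AD curve, 1748 = 2990 − 9P gives P = 138.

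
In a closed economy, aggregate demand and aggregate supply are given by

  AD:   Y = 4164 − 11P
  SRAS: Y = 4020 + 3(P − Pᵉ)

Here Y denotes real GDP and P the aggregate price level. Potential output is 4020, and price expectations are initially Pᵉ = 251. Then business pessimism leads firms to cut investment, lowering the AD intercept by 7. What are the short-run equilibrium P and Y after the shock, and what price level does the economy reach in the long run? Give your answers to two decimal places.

Short run: P = 63.57, Y = 3457.71. Long run: P = 12.45.

AD shifts left: new AD is Y = 4157 − 11P. With Pᵉ = 251, SRAS is Y = 3267 + 3P.
Short run: 4157 − 11P = 3267 + 3P gives 890 = 14P, so P = 63.57 and Y = 4157 − 11P = 3457.71.
Y = 3457.71 is below potential 4020; expectations adjust and SRAS shifts right until Y = 4020.
Long run: on the new AD curve, 4020 = 4157 − 11P gives P = 12.45.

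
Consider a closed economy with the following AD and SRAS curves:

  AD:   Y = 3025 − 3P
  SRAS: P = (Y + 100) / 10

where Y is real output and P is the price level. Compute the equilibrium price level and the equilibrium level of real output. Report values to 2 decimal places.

Rearrange SRAS to Y = 10P − 100.
Set AD = SRAS: 3025 − 3P = 10P − 100, so 3125 = 13P and P = 240.38.
Substituting into AD, Y = 3025 − 3P = 2303.85.

P = 240.38, Y = 2303.85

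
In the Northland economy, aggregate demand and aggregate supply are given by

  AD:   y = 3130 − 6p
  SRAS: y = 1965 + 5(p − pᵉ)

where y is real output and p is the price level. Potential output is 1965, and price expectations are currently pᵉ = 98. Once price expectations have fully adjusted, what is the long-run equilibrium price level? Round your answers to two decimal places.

Short run: with pᵉ = 98, SRAS is y = 1475 + 5p. Setting AD = SRAS gives 1655 = 11p, so p = 150.45 and y = 3130 − 6p = 2227.27.
Output 2227.27 is above potential 1965, so over time expected prices rise and SRAS shifts left until y returns to 1965.
Long run: y = 1965 on the AD curve gives 1965 = 3130 − 6p, so p = 194.17.

Long-run p = 194.17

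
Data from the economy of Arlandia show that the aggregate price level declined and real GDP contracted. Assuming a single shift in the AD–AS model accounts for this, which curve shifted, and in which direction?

AD shifted left

P fell and Y fell. An AD shift moves P and Y in the same direction; an SRAS shift moves them in opposite directions.
Here P and Y moved in the same direction, so the AD curve shifted.
Since Y fell, AD shifted left.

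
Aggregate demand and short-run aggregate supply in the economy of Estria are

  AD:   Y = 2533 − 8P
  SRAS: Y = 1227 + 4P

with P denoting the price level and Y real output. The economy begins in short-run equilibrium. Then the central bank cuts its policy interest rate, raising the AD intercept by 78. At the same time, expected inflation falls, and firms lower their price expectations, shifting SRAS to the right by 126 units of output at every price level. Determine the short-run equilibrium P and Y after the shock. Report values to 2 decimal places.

P = 104.83, Y = 1772.33

After both shocks: AD is Y = 2611 − 8P and SRAS is Y = 1353 + 4P.
Setting them equal: 1258 = 12P, so P = 104.83.
Substituting into AD, Y = 1772.33.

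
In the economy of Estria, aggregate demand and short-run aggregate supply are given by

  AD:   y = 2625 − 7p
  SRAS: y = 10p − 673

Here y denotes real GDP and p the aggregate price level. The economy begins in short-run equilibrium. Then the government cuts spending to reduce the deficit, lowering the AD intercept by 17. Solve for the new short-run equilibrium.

This is a negative demand shock: AD shifts left.
New AD: y = 2608 − 7p.
Set AD = SRAS: 2608 − 7p = 10p − 673, so 3281 = 17p and p = 193.
y = 2608 − 7·193 = 1257.

p = 193, y = 1257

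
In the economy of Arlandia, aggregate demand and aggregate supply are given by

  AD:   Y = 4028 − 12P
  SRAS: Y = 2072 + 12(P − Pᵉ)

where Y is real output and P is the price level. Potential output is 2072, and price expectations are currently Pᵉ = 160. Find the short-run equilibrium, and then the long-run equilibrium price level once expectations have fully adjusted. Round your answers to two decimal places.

Short run: P = 161.50, Y = 2090.00. Long run: P = 163.00.

Short run: with Pᵉ = 160, SRAS is Y = 152 + 12P. Setting AD = SRAS gives 3876 = 24P, so P = 161.50 and Y = 4028 − 12P = 2090.00.
Output 2090.00 is above potential 2072, so over time expected prices rise and SRAS shifts left until Y returns to 2072.
Long run: Y = 2072 on the AD curve gives 2072 = 4028 − 12P, so P = 163.00.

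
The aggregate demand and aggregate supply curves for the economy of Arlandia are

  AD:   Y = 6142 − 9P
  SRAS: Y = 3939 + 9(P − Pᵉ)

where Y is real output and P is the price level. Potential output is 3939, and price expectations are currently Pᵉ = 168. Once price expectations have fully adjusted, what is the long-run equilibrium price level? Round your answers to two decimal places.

Long-run P = 244.78

Short run: with Pᵉ = 168, SRAS is Y = 2427 + 9P. Setting AD = SRAS gives 3715 = 18P, so P = 206.39 and Y = 6142 − 9P = 4284.50.
Output 4284.50 is above potential 3939, so over time expected prices rise and SRAS shifts left until Y returns to 3939.
Long run: Y = 3939 on the AD curve gives 3939 = 6142 − 9P, so P = 244.78.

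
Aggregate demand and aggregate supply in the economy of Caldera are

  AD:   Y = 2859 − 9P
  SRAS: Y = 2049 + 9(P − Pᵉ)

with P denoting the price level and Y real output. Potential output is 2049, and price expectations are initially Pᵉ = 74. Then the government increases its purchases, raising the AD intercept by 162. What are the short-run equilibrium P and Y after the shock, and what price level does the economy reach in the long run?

AD shifts right: new AD is Y = 3021 − 9P. With Pᵉ = 74, SRAS is Y = 1383 + 9P.
Short run: 3021 − 9P = 1383 + 9P gives 1638 = 18P, so P = 91 and Y = 3021 − 9·91 = 2202.
Y = 2202 is above potential 2049; expectations adjust and SRAS shifts left until Y = 2049.
Long run: on the new AD curve, 2049 = 3021 − 9P gives P = 108.

Short run: P = 91, Y = 2202. Long run: P = 108.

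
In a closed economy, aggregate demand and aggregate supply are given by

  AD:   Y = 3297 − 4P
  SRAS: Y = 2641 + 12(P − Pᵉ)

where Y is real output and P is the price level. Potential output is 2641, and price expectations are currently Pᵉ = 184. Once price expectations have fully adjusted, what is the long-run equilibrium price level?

Short run: with Pᵉ = 184, SRAS is Y = 433 + 12P. Setting AD = SRAS gives 2864 = 16P, so P = 179 and Y = 3297 − 4·179 = 2581.
Output 2581 is below potential 2641, so over time expected prices fall and SRAS shifts right until Y returns to 2641.
Long run: Y = 2641 on the AD curve gives 2641 = 3297 − 4P, so P = 164.

Long-run P = 164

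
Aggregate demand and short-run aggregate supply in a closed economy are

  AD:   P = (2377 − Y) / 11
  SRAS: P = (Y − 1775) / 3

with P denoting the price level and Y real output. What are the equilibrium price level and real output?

P = 43, Y = 1904

Rearrange AD to Y = 2377 − 11P.
Rearrange SRAS to Y = 1775 + 3P.
Set AD = SRAS: 2377 − 11P = 1775 + 3P, so 602 = 14P and P = 43.
Then Y = 2377 − 11·43 = 1904.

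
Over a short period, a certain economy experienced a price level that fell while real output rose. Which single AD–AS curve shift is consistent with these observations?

SRAS shifted right

P fell and Y rose. An AD shift moves P and Y in the same direction; an SRAS shift moves them in opposite directions.
Here P and Y moved in opposite directions, so the SRAS curve shifted.
Since Y rose, SRAS shifted right.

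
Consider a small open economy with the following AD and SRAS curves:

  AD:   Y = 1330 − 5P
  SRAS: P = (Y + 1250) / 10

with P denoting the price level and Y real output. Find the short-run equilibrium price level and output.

Rearrange SRAS to Y = 10P − 1250.
Set AD = SRAS: 1330 − 5P = 10P − 1250, so 2580 = 15P and P = 172.
Then Y = 1330 − 5·172 = 470.

P = 172, Y = 470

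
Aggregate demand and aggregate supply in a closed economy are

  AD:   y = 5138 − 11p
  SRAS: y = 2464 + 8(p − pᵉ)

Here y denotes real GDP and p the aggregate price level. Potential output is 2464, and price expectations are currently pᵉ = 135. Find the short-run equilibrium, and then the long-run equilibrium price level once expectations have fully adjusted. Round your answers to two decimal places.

Short run: p = 197.58, y = 2964.63. Long run: p = 243.09.

Short run: with pᵉ = 135, SRAS is y = 1384 + 8p. Setting AD = SRAS gives 3754 = 19p, so p = 197.58 and y = 5138 − 11p = 2964.63.
Output 2964.63 is above potential 2464, so over time expected prices rise and SRAS shifts left until y returns to 2464.
Long run: y = 2464 on the AD curve gives 2464 = 5138 − 11p, so p = 243.09.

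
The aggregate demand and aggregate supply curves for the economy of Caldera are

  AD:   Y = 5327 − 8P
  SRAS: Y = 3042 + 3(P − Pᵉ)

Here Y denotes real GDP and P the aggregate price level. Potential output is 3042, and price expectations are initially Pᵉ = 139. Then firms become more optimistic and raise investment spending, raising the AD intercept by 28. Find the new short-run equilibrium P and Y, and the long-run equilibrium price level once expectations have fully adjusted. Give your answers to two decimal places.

Short run: P = 248.18, Y = 3369.55. Long run: P = 289.13.

AD shifts right: new AD is Y = 5355 − 8P. With Pᵉ = 139, SRAS is Y = 2625 + 3P.
Short run: 5355 − 8P = 2625 + 3P gives 2730 = 11P, so P = 248.18 and Y = 5355 − 8P = 3369.55.
Y = 3369.55 is above potential 3042; expectations adjust and SRAS shifts left until Y = 3042.
Long run: on the new AD curve, 3042 = 5355 − 8P gives P = 289.13.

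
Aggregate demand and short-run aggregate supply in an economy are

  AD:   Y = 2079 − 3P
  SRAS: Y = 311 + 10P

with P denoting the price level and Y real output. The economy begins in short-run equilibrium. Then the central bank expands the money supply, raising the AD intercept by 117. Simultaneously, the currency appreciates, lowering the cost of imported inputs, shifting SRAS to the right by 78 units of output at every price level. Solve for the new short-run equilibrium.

After both shocks: AD is Y = 2196 − 3P and SRAS is Y = 389 + 10P.
Setting them equal: 1807 = 13P, so P = 139.
Y = 2196 − 3·139 = 1779.

P = 139, Y = 1779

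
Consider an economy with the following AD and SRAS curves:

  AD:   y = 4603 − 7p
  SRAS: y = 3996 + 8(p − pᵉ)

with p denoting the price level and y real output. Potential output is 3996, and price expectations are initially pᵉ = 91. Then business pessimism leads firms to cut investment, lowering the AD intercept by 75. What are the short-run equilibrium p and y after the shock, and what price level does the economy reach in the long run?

Short run: p = 84, y = 3940. Long run: p = 76.

AD shifts left: new AD is y = 4528 − 7p. With pᵉ = 91, SRAS is y = 3268 + 8p.
Short run: 4528 − 7p = 3268 + 8p gives 1260 = 15p, so p = 84 and y = 4528 − 7·84 = 3940.
y = 3940 is below potential 3996; expectations adjust and SRAS shifts right until y = 3996.
Long run: on the new AD curve, 3996 = 4528 − 7p gives p = 76.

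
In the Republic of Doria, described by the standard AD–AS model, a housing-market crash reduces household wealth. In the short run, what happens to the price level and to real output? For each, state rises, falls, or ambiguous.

This is a negative demand shock: AD shifts left.
Moving along the upward-sloping SRAS curve, P falls and Y falls.

Price level: falls; output: falls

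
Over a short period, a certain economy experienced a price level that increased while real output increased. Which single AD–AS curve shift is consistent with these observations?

P rose and Y rose. An AD shift moves P and Y in the same direction; an SRAS shift moves them in opposite directions.
Here P and Y moved in the same direction, so the AD curve shifted.
Since Y rose, AD shifted right.

AD shifted right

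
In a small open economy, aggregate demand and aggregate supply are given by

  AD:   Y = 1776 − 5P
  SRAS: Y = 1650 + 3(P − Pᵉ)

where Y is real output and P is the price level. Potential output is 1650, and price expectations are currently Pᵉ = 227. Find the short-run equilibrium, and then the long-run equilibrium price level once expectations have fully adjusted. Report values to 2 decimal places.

Short run: with Pᵉ = 227, SRAS is Y = 969 + 3P. Setting AD = SRAS gives 807 = 8P, so P = 100.88 and Y = 1776 − 5P = 1271.63.
Output 1271.63 is below potential 1650, so over time expected prices fall and SRAS shifts right until Y returns to 1650.
Long run: Y = 1650 on the AD curve gives 1650 = 1776 − 5P, so P = 25.20.

Short run: P = 100.88, Y = 1271.63. Long run: P = 25.20.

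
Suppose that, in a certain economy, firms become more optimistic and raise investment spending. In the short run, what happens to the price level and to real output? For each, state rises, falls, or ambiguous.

Price level: rises; output: rises

This is a positive demand shock: AD shifts right.
Moving along the upward-sloping SRAS curve, P rises and Y rises.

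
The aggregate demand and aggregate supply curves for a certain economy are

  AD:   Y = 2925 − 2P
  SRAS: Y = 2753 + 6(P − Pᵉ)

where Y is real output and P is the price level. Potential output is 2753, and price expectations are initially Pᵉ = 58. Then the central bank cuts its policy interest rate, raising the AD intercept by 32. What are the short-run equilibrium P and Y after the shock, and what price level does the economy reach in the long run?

AD shifts right: new AD is Y = 2957 − 2P. With Pᵉ = 58, SRAS is Y = 2405 + 6P.
Short run: 2957 − 2P = 2405 + 6P gives 552 = 8P, so P = 69 and Y = 2957 − 2·69 = 2819.
Y = 2819 is above potential 2753; expectations adjust and SRAS shifts left until Y = 2753.
Long run: on the new AD curve, 2753 = 2957 − 2P gives P = 102.

Short run: P = 69, Y = 2819. Long run: P = 102.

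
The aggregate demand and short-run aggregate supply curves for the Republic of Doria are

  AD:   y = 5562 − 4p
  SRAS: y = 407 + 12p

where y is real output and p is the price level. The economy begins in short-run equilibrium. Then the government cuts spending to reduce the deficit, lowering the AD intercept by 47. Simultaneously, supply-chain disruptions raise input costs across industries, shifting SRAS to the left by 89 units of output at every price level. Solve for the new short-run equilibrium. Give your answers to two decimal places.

p = 324.81, y = 4215.75

After both shocks: AD is y = 5515 − 4p and SRAS is y = 318 + 12p.
Setting them equal: 5197 = 16p, so p = 324.81.
Substituting into AD, y = 4215.75.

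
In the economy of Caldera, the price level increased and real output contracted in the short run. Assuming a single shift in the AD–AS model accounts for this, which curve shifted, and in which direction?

P rose and Y fell. An AD shift moves P and Y in the same direction; an SRAS shift moves them in opposite directions.
Here P and Y moved in opposite directions, so the SRAS curve shifted.
Since Y fell, SRAS shifted left.

SRAS shifted left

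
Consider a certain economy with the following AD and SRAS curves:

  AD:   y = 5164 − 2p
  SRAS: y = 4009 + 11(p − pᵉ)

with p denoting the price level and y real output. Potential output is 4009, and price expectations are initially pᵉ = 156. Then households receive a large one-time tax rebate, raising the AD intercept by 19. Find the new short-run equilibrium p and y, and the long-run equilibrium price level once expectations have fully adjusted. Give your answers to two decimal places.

Short run: p = 222.31, y = 4738.38. Long run: p = 587.00.

AD shifts right: new AD is y = 5183 − 2p. With pᵉ = 156, SRAS is y = 2293 + 11p.
Short run: 5183 − 2p = 2293 + 11p gives 2890 = 13p, so p = 222.31 and y = 5183 − 2p = 4738.38.
y = 4738.38 is above potential 4009; expectations adjust and SRAS shifts left until y = 4009.
Long run: on the new AD curve, 4009 = 5183 − 2p gives p = 587.00.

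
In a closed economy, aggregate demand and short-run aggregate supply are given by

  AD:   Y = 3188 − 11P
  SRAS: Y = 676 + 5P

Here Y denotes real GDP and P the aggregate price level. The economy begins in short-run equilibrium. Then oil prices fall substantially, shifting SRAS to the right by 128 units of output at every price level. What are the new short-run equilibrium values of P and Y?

This is a positive supply shock: SRAS shifts right.
New SRAS: Y = 804 + 5P.
Set AD = SRAS: 3188 − 11P = 804 + 5P, so 2384 = 16P and P = 149.
Y = 3188 − 11·149 = 1549.

P = 149, Y = 1549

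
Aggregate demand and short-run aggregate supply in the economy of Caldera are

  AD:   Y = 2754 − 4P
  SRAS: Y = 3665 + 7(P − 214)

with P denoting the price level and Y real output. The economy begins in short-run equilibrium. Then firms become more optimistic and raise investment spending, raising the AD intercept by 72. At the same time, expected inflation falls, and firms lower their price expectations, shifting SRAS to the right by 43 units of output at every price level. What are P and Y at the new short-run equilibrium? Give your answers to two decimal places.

After both shocks: AD is Y = 2826 − 4P and SRAS is Y = 2210 + 7P.
Setting them equal: 616 = 11P, so P = 56.00.
Substituting into AD, Y = 2602.00.

P = 56.00, Y = 2602.00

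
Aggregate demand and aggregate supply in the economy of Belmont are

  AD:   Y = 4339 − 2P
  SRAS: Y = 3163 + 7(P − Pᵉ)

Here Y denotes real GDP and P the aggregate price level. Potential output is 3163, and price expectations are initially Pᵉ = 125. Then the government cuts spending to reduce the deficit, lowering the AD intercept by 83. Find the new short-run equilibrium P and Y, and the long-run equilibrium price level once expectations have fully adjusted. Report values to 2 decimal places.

Short run: P = 218.67, Y = 3818.67. Long run: P = 546.50.

AD shifts left: new AD is Y = 4256 − 2P. With Pᵉ = 125, SRAS is Y = 2288 + 7P.
Short run: 4256 − 2P = 2288 + 7P gives 1968 = 9P, so P = 218.67 and Y = 4256 − 2P = 3818.67.
Y = 3818.67 is above potential 3163; expectations adjust and SRAS shifts left until Y = 3163.
Long run: on the new AD curve, 3163 = 4256 − 2P gives P = 546.50.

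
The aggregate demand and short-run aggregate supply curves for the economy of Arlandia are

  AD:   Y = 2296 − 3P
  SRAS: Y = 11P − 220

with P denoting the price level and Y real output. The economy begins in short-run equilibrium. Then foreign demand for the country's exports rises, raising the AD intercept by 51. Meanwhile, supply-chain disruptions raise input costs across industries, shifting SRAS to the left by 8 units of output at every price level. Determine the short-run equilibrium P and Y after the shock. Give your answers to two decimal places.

P = 183.93, Y = 1795.21

After both shocks: AD is Y = 2347 − 3P and SRAS is Y = 11P − 228.
Setting them equal: 2575 = 14P, so P = 183.93.
Substituting into AD, Y = 1795.21.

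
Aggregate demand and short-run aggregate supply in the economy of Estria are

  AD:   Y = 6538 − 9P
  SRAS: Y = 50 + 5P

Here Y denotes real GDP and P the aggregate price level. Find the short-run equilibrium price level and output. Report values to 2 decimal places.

P = 463.43, Y = 2367.14

Set AD = SRAS: 6538 − 9P = 50 + 5P, so 6488 = 14P and P = 463.43.
Substituting into AD, Y = 6538 − 9P = 2367.14.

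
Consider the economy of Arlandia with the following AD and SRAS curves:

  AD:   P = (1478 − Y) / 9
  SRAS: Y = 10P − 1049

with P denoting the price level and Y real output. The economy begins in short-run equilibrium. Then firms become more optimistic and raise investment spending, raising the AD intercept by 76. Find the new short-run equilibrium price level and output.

This is a positive demand shock: AD shifts right.
New AD: Y = 1554 − 9P.
Set AD = SRAS: 1554 − 9P = 10P − 1049, so 2603 = 19P and P = 137.
Y = 1554 − 9·137 = 321.

P = 137, Y = 321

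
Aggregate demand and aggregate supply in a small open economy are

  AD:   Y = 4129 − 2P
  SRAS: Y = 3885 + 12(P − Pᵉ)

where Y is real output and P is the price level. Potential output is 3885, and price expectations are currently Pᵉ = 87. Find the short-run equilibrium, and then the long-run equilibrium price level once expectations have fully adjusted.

Short run: with Pᵉ = 87, SRAS is Y = 2841 + 12P. Setting AD = SRAS gives 1288 = 14P, so P = 92 and Y = 4129 − 2·92 = 3945.
Output 3945 is above potential 3885, so over time expected prices rise and SRAS shifts left until Y returns to 3885.
Long run: Y = 3885 on the AD curve gives 3885 = 4129 − 2P, so P = 122.

Short run: P = 92, Y = 3945. Long run: P = 122.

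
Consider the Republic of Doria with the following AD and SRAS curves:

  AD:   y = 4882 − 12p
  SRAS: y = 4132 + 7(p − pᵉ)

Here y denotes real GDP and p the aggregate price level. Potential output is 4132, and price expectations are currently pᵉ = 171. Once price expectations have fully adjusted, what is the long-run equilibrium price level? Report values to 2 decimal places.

Short run: with pᵉ = 171, SRAS is y = 2935 + 7p. Setting AD = SRAS gives 1947 = 19p, so p = 102.47 and y = 4882 − 12p = 3652.32.
Output 3652.32 is below potential 4132, so over time expected prices fall and SRAS shifts right until y returns to 4132.
Long run: y = 4132 on the AD curve gives 4132 = 4882 − 12p, so p = 62.50.

Long-run p = 62.50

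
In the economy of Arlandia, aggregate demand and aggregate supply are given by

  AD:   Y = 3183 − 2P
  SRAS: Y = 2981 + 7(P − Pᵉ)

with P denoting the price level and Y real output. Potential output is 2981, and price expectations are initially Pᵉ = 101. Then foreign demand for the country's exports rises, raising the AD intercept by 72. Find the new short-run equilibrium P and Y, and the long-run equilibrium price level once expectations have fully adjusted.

AD shifts right: new AD is Y = 3255 − 2P. With Pᵉ = 101, SRAS is Y = 2274 + 7P.
Short run: 3255 − 2P = 2274 + 7P gives 981 = 9P, so P = 109 and Y = 3255 − 2·109 = 3037.
Y = 3037 is above potential 2981; expectations adjust and SRAS shifts left until Y = 2981.
Long run: on the new AD curve, 2981 = 3255 − 2P gives P = 137.

Short run: P = 109, Y = 3037. Long run: P = 137.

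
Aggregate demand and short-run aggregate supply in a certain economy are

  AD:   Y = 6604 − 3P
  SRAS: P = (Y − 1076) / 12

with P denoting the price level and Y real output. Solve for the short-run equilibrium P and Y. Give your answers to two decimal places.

Rearrange SRAS to Y = 1076 + 12P.
Set AD = SRAS: 6604 − 3P = 1076 + 12P, so 5528 = 15P and P = 368.53.
Substituting into AD, Y = 6604 − 3P = 5498.40.

P = 368.53, Y = 5498.40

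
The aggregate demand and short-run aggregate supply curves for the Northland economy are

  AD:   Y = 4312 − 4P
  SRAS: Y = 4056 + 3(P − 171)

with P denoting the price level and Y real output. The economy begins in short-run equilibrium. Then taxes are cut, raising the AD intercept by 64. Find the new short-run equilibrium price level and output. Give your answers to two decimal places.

This is a positive demand shock: AD shifts right.
New AD: Y = 4376 − 4P.
SRAS can be written Y = 3543 + 3P.
Set AD = SRAS: 4376 − 4P = 3543 + 3P, so 833 = 7P and P = 119.00.
Substituting into AD, Y = 3900.00.

P = 119.00, Y = 3900.00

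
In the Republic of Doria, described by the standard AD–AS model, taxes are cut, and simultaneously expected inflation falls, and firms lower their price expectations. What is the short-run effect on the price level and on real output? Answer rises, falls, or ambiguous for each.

Price level: ambiguous; output: rises

The first event is a positive demand shock: AD shifts right, which by itself pushes P up and Y up.
The second is a favourable supply shock: SRAS shifts right, which by itself pushes P down and Y up.
The two shocks push P in opposite directions, so the effect on P is ambiguous. Both shocks push Y up, so Y rises.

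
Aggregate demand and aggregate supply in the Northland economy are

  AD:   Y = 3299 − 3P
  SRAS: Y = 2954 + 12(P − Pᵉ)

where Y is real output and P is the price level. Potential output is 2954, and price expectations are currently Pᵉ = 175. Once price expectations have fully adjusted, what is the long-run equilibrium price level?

Long-run P = 115

Short run: with Pᵉ = 175, SRAS is Y = 854 + 12P. Setting AD = SRAS gives 2445 = 15P, so P = 163 and Y = 3299 − 3·163 = 2810.
Output 2810 is below potential 2954, so over time expected prices fall and SRAS shifts right until Y returns to 2954.
Long run: Y = 2954 on the AD curve gives 2954 = 3299 − 3P, so P = 115.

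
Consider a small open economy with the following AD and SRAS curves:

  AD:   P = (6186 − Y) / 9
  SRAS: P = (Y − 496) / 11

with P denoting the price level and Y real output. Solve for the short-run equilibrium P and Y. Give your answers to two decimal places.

P = 284.50, Y = 3625.50

Rearrange AD to Y = 6186 − 9P.
Rearrange SRAS to Y = 496 + 11P.
Set AD = SRAS: 6186 − 9P = 496 + 11P, so 5690 = 20P and P = 284.50.
Substituting into AD, Y = 6186 − 9P = 3625.50.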